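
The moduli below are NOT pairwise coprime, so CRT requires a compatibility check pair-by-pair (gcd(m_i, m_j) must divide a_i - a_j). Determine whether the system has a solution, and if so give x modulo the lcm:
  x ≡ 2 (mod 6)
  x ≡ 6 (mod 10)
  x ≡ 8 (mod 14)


Moduli 6, 10, 14 are not pairwise coprime, so CRT works modulo lcm(m_i) when all pairwise compatibility conditions hold.
Pairwise compatibility: gcd(m_i, m_j) must divide a_i - a_j for every pair.
Merge one congruence at a time:
  Start: x ≡ 2 (mod 6).
  Combine with x ≡ 6 (mod 10): gcd(6, 10) = 2; 6 - 2 = 4, which IS divisible by 2, so compatible.
    Write x = 2 + 6·t and substitute into x ≡ 6 (mod 10): 6·t ≡ 6 − 2 = 4 (mod 10).
    Divide the congruence (and modulus) by g = 2: 3·t ≡ 2 (mod 5).
    The inverse of 3 mod 5 is 2 (since 3·2 = 6 = 1·5 + 1), so t ≡ 2·2 = 4 ≡ 4 (mod 5).
    Then x = 2 + 6·4 = 26, valid modulo lcm(6, 10) = 30: x ≡ 26 (mod 30).
  Combine with x ≡ 8 (mod 14): gcd(30, 14) = 2; 8 - 26 = -18, which IS divisible by 2, so compatible.
    Write x = 26 + 30·t and substitute into x ≡ 8 (mod 14): 30·t ≡ 8 − 26 = -18 (mod 14).
    Divide the congruence (and modulus) by g = 2: 15·t ≡ -9 (mod 7).
    Reduce coefficients mod 7: 1·t ≡ 5 (mod 7).
    So t ≡ 5 (mod 7).
    Then x = 26 + 30·5 = 176, valid modulo lcm(30, 14) = 210: x ≡ 176 (mod 210).
Verify: 176 mod 6 = 2, 176 mod 10 = 6, 176 mod 14 = 8.

x ≡ 176 (mod 210).


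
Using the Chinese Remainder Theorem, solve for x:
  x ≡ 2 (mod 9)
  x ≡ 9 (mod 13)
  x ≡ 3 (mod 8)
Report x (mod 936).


Moduli 9, 13, 8 are pairwise coprime; by CRT there is a unique solution modulo M = 9 · 13 · 8 = 936.
Solve pairwise, accumulating the modulus:
  Start with x ≡ 2 (mod 9).
  Combine with x ≡ 9 (mod 13): since gcd(9, 13) = 1, we get a unique residue mod 117.
    Write x = 2 + 9·t and substitute into x ≡ 9 (mod 13): 9·t ≡ 9 − 2 = 7 (mod 13).
    The inverse of 9 mod 13 is 3 (since 9·3 = 27 = 2·13 + 1), so t ≡ 3·7 = 21 ≡ 8 (mod 13).
    Then x = 2 + 9·8 = 74, valid modulo lcm(9, 13) = 117: x ≡ 74 (mod 117).
  Combine with x ≡ 3 (mod 8): since gcd(117, 8) = 1, we get a unique residue mod 936.
    Write x = 74 + 117·t and substitute into x ≡ 3 (mod 8): 117·t ≡ 3 − 74 = -71 (mod 8).
    Reduce coefficients mod 8: 5·t ≡ 1 (mod 8).
    The inverse of 5 mod 8 is 5 (since 5·5 = 25 = 3·8 + 1), so t ≡ 5·1 = 5 ≡ 5 (mod 8).
    Then x = 74 + 117·5 = 659, valid modulo lcm(117, 8) = 936: x ≡ 659 (mod 936).
Verify: 659 mod 9 = 2 ✓, 659 mod 13 = 9 ✓, 659 mod 8 = 3 ✓.

x ≡ 659 (mod 936).


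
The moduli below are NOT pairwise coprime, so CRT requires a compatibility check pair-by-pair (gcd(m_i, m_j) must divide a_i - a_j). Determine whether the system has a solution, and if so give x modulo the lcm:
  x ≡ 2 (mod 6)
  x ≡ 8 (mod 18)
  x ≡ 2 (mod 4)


Moduli 6, 18, 4 are not pairwise coprime, so CRT works modulo lcm(m_i) when all pairwise compatibility conditions hold.
Pairwise compatibility: gcd(m_i, m_j) must divide a_i - a_j for every pair.
Merge one congruence at a time:
  Start: x ≡ 2 (mod 6).
  Combine with x ≡ 8 (mod 18): gcd(6, 18) = 6; 8 - 2 = 6, which IS divisible by 6, so compatible.
    Write x = 2 + 6·t and substitute into x ≡ 8 (mod 18): 6·t ≡ 8 − 2 = 6 (mod 18).
    Divide the congruence (and modulus) by g = 6: 1·t ≡ 1 (mod 3).
    So t ≡ 1 (mod 3).
    Then x = 2 + 6·1 = 8, valid modulo lcm(6, 18) = 18: x ≡ 8 (mod 18).
  Combine with x ≡ 2 (mod 4): gcd(18, 4) = 2; 2 - 8 = -6, which IS divisible by 2, so compatible.
    Write x = 8 + 18·t and substitute into x ≡ 2 (mod 4): 18·t ≡ 2 − 8 = -6 (mod 4).
    Divide the congruence (and modulus) by g = 2: 9·t ≡ -3 (mod 2).
    Reduce coefficients mod 2: 1·t ≡ 1 (mod 2).
    So t ≡ 1 (mod 2).
    Then x = 8 + 18·1 = 26, valid modulo lcm(18, 4) = 36: x ≡ 26 (mod 36).
Verify: 26 mod 6 = 2, 26 mod 18 = 8, 26 mod 4 = 2.

x ≡ 26 (mod 36).


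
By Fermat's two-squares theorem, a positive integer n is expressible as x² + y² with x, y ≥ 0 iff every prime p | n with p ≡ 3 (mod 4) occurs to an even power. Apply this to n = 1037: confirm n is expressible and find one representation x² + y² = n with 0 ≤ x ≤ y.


Step 1: Factor n = 1037 = 17 · 61.
Step 2: Check the mod-4 condition on each prime factor: 17 ≡ 1 (mod 4), exponent 1; 61 ≡ 1 (mod 4), exponent 1.
All primes ≡ 3 (mod 4) appear to even exponent (or don't appear), so by the two-squares theorem n IS expressible as a sum of two squares.
Step 3: Build a representation. Here n = 17 · 61 is a product of primes ≡ 1 (mod 4). Each prime p ≡ 1 (mod 4) is itself a sum of two squares; find a² by testing p − a² for a perfect square:
  17: 17 − 1² = 16 = 4² ⇒ 17 = 1² + 4².
  61: 61 − 1² = 60, 61 − 2² = 57, 61 − 3² = 52, 61 − 4² = 45, 61 − 5² = 36 = 6² ⇒ 61 = 5² + 6².
  Combine using the Brahmagupta–Fibonacci identity (a² + b²)(c² + d²) = (ac − bd)² + (ad + bc)² = (ac + bd)² + (ad − bc)²:
  17 · 61 = 1037: from (1² + 4²)(5² + 6²), take (1·5 − 4·6, 1·6 + 4·5) = (5 − 24, 6 + 20) = (-19, 26); dropping signs (only squares matter) gives (19, 26); check 19² + 26² = 361 + 676 = 1037 ✓.
Step 4: Order so x ≤ y and verify: 19² + 26² = 361 + 676 = 1037 = n. ✓

n = 1037 = 19² + 26² (one valid representation with x ≤ y).


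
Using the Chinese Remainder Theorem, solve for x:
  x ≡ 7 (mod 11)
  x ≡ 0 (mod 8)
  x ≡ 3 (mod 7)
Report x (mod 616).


Moduli 11, 8, 7 are pairwise coprime; by CRT there is a unique solution modulo M = 11 · 8 · 7 = 616.
Solve pairwise, accumulating the modulus:
  Start with x ≡ 7 (mod 11).
  Combine with x ≡ 0 (mod 8): since gcd(11, 8) = 1, we get a unique residue mod 88.
    Write x = 7 + 11·t and substitute into x ≡ 0 (mod 8): 11·t ≡ 0 − 7 = -7 (mod 8).
    Reduce coefficients mod 8: 3·t ≡ 1 (mod 8).
    The inverse of 3 mod 8 is 3 (since 3·3 = 9 = 1·8 + 1), so t ≡ 3·1 = 3 ≡ 3 (mod 8).
    Then x = 7 + 11·3 = 40, valid modulo lcm(11, 8) = 88: x ≡ 40 (mod 88).
  Combine with x ≡ 3 (mod 7): since gcd(88, 7) = 1, we get a unique residue mod 616.
    Write x = 40 + 88·t and substitute into x ≡ 3 (mod 7): 88·t ≡ 3 − 40 = -37 (mod 7).
    Reduce coefficients mod 7: 4·t ≡ 5 (mod 7).
    The inverse of 4 mod 7 is 2 (since 4·2 = 8 = 1·7 + 1), so t ≡ 2·5 = 10 ≡ 3 (mod 7).
    Then x = 40 + 88·3 = 304, valid modulo lcm(88, 7) = 616: x ≡ 304 (mod 616).
Verify: 304 mod 11 = 7 ✓, 304 mod 8 = 0 ✓, 304 mod 7 = 3 ✓.

x ≡ 304 (mod 616).


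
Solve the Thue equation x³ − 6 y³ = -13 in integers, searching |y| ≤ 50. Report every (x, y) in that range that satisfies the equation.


The equation is x³ - 6y³ = -13. For fixed y, x³ = 6·y³ − 13, so a solution requires the RHS to be a perfect cube.
Strategy: iterate y from -50 to 50, compute RHS = 6·y³ − 13, and check whether it is a (positive or negative) perfect cube.
Check small values of y:
  y = 0: RHS = -13 is not a perfect cube.
  y = 1: RHS = -7 is not a perfect cube.
  y = -1: RHS = -19 is not a perfect cube.
  y = 2: RHS = 35 is not a perfect cube.
  y = -2: RHS = -61 is not a perfect cube.
  y = 3: RHS = 149 is not a perfect cube.
  y = -3: RHS = -175 is not a perfect cube.
Continuing the search up to |y| = 50 finds no solutions either.
No (x, y) in the scanned range satisfies the equation.

No integer solutions with |y| ≤ 50.


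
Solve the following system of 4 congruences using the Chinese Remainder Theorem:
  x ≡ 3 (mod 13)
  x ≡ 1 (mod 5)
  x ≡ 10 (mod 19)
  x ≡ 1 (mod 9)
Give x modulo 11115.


Product of moduli M = 13 · 5 · 19 · 9 = 11115.
Merge one congruence at a time:
  Start: x ≡ 3 (mod 13).
  Combine with x ≡ 1 (mod 5); new modulus lcm = 65.
    Write x = 3 + 13·t and substitute into x ≡ 1 (mod 5): 13·t ≡ 1 − 3 = -2 (mod 5).
    Reduce coefficients mod 5: 3·t ≡ 3 (mod 5).
    The inverse of 3 mod 5 is 2 (since 3·2 = 6 = 1·5 + 1), so t ≡ 2·3 = 6 ≡ 1 (mod 5).
    Then x = 3 + 13·1 = 16, valid modulo lcm(13, 5) = 65: x ≡ 16 (mod 65).
  Combine with x ≡ 10 (mod 19); new modulus lcm = 1235.
    Write x = 16 + 65·t and substitute into x ≡ 10 (mod 19): 65·t ≡ 10 − 16 = -6 (mod 19).
    Reduce coefficients mod 19: 8·t ≡ 13 (mod 19).
    The inverse of 8 mod 19 is 12 (since 8·12 = 96 = 5·19 + 1), so t ≡ 12·13 = 156 ≡ 4 (mod 19).
    Then x = 16 + 65·4 = 276, valid modulo lcm(65, 19) = 1235: x ≡ 276 (mod 1235).
  Combine with x ≡ 1 (mod 9); new modulus lcm = 11115.
    Write x = 276 + 1235·t and substitute into x ≡ 1 (mod 9): 1235·t ≡ 1 − 276 = -275 (mod 9).
    Reduce coefficients mod 9: 2·t ≡ 4 (mod 9).
    The inverse of 2 mod 9 is 5 (since 2·5 = 10 = 1·9 + 1), so t ≡ 5·4 = 20 ≡ 2 (mod 9).
    Then x = 276 + 1235·2 = 2746, valid modulo lcm(1235, 9) = 11115: x ≡ 2746 (mod 11115).
Verify against each original: 2746 mod 13 = 3, 2746 mod 5 = 1, 2746 mod 19 = 10, 2746 mod 9 = 1.

x ≡ 2746 (mod 11115).


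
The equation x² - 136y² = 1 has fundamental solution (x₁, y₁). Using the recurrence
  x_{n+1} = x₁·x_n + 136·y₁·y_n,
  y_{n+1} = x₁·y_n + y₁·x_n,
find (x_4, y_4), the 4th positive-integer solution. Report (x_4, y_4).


Step 1: Find the fundamental solution (x₁, y₁) of x² - 136y² = 1.
  Expand √136 as a continued fraction. a₀ = ⌊√136⌋ = 11; iterate m_{k+1} = d_k·a_k − m_k, d_{k+1} = (136 − m_{k+1}²)/d_k, a_{k+1} = ⌊(a₀ + m_{k+1})/d_{k+1}⌋ (starting m₀ = 0, d₀ = 1), with convergents p_k = a_k·p_{k-1} + p_{k-2}, q_k = a_k·q_{k-1} + q_{k-2} (p₋₁ = 1, q₋₁ = 0):
  k = 0: a₀ = 11; p₀/q₀ = 11/1; p₀² − 136·q₀² = 121 − 136 = -15.
  k = 1: m = 11, d = 15, a = ⌊(11 + 11)/15⌋ = 1; p/q = (1·11 + 1)/(1·1 + 0) = 12/1; p² − 136·q² = 144 − 136 = 8.
  k = 2: m = 4, d = 8, a = ⌊(11 + 4)/8⌋ = 1; p/q = (1·12 + 11)/(1·1 + 1) = 23/2; p² − 136·q² = 529 − 544 = -15.
  k = 3: m = 4, d = 15, a = ⌊(11 + 4)/15⌋ = 1; p/q = (1·23 + 12)/(1·2 + 1) = 35/3; p² − 136·q² = 1225 − 1224 = 1.
  The first convergent with p² − 136·q² = 1 gives the fundamental solution (x₁, y₁) = (35, 3).
Step 2: Apply the recurrence (x_{n+1}, y_{n+1}) = (x₁x_n + 136y₁y_n, x₁y_n + y₁x_n) repeatedly.
  From (x_1, y_1) = (35, 3): x_2 = 35·35 + 136·3·3 = 2449; y_2 = 35·3 + 3·35 = 210.
  From (x_2, y_2) = (2449, 210): x_3 = 35·2449 + 136·3·210 = 171395; y_3 = 35·210 + 3·2449 = 14697.
  From (x_3, y_3) = (171395, 14697): x_4 = 35·171395 + 136·3·14697 = 11995201; y_4 = 35·14697 + 3·171395 = 1028580.
Step 3: Verify x_4² - 136·y_4² = 143884847030401 - 143884847030400 = 1 (should be 1). ✓

(x_1, y_1) = (35, 3); (x_4, y_4) = (11995201, 1028580).


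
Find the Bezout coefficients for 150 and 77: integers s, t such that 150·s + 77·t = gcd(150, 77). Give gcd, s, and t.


Euclidean algorithm on (150, 77) — divide until remainder is 0:
  150 = 1 · 77 + 73
  77 = 1 · 73 + 4
  73 = 18 · 4 + 1
  4 = 4 · 1 + 0
gcd(150, 77) = 1.
Track Bezout coefficients alongside the remainders: start with r₀ = 150 = a·1 + b·0 (s = 1, t = 0) and r₁ = 77 = a·0 + b·1 (s = 0, t = 1); each new remainder r_{k+1} = r_{k-1} − q_k·r_k inherits s_{k+1} = s_{k-1} − q_k·s_k, t_{k+1} = t_{k-1} − q_k·t_k, so r_k = a·s_k + b·t_k at every step:
  q = 1: r = 73, s = 1 − 1·0 = 1, t = 0 − 1·1 = -1  (check: 150·1 + 77·(-1) = 73)
  q = 1: r = 4, s = 0 − 1·1 = -1, t = 1 − 1·(-1) = 2  (check: 150·(-1) + 77·2 = 4)
  q = 18: r = 1, s = 1 − 18·(-1) = 19, t = -1 − 18·2 = -37  (check: 150·19 + 77·(-37) = 1)
The row with r = 1 (the gcd) gives the Bezout coefficients s = 19, t = -37.
Result: 150 · (19) + 77 · (-37) = 1.

gcd(150, 77) = 1; s = 19, t = -37 (check: 150·19 + 77·(-37) = 1).


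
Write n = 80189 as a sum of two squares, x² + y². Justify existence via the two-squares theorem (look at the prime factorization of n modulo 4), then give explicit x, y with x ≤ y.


Step 1: Factor n = 80189 = 17 · 53 · 89.
Step 2: Check the mod-4 condition on each prime factor: 17 ≡ 1 (mod 4), exponent 1; 53 ≡ 1 (mod 4), exponent 1; 89 ≡ 1 (mod 4), exponent 1.
All primes ≡ 3 (mod 4) appear to even exponent (or don't appear), so by the two-squares theorem n IS expressible as a sum of two squares.
Step 3: Build a representation. Here n = 17 · 53 · 89 is a product of primes ≡ 1 (mod 4). Each prime p ≡ 1 (mod 4) is itself a sum of two squares; find a² by testing p − a² for a perfect square:
  17: 17 − 1² = 16 = 4² ⇒ 17 = 1² + 4².
  53: 53 − 1² = 52, 53 − 2² = 49 = 7² ⇒ 53 = 2² + 7².
  89: 89 − 1² = 88, 89 − 2² = 85, 89 − 3² = 80, 89 − 4² = 73, 89 − 5² = 64 = 8² ⇒ 89 = 5² + 8².
  Combine using the Brahmagupta–Fibonacci identity (a² + b²)(c² + d²) = (ac − bd)² + (ad + bc)² = (ac + bd)² + (ad − bc)²:
  17 · 53 = 901: from (1² + 4²)(2² + 7²), take (1·2 − 4·7, 1·7 + 4·2) = (2 − 28, 7 + 8) = (-26, 15); dropping signs (only squares matter) gives (26, 15); check 26² + 15² = 676 + 225 = 901 ✓.
  901 · 89 = 80189: from (26² + 15²)(5² + 8²), take (26·5 − 15·8, 26·8 + 15·5) = (130 − 120, 208 + 75) = (10, 283); check 10² + 283² = 100 + 80089 = 80189 ✓.
Step 4: Order so x ≤ y and verify: 10² + 283² = 100 + 80089 = 80189 = n. ✓

n = 80189 = 10² + 283² (one valid representation with x ≤ y).


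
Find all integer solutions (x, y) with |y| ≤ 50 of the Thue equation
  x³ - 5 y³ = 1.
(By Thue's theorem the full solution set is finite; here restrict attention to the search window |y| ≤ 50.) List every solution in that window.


The equation is x³ - 5y³ = 1. For fixed y, x³ = 5·y³ + 1, so a solution requires the RHS to be a perfect cube.
Strategy: iterate y from -50 to 50, compute RHS = 5·y³ + 1, and check whether it is a (positive or negative) perfect cube.
Check small values of y:
  y = 0: RHS = 1 = (1)³ ⇒ x = 1 works.
  y = 1: RHS = 6 is not a perfect cube.
  y = -1: RHS = -4 is not a perfect cube.
  y = 2: RHS = 41 is not a perfect cube.
  y = -2: RHS = -39 is not a perfect cube.
  y = 3: RHS = 136 is not a perfect cube.
  y = -3: RHS = -134 is not a perfect cube.
Continuing the search up to |y| = 50 finds no further solutions beyond those listed.
Collected solutions: (1, 0).

Solutions (with |y| ≤ 50): (1, 0).


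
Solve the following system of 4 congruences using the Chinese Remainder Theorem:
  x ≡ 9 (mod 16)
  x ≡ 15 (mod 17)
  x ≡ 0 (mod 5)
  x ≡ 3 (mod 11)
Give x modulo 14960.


Product of moduli M = 16 · 17 · 5 · 11 = 14960.
Merge one congruence at a time:
  Start: x ≡ 9 (mod 16).
  Combine with x ≡ 15 (mod 17); new modulus lcm = 272.
    Write x = 9 + 16·t and substitute into x ≡ 15 (mod 17): 16·t ≡ 15 − 9 = 6 (mod 17).
    The inverse of 16 mod 17 is 16 (since 16·16 = 256 = 15·17 + 1), so t ≡ 16·6 = 96 ≡ 11 (mod 17).
    Then x = 9 + 16·11 = 185, valid modulo lcm(16, 17) = 272: x ≡ 185 (mod 272).
  Combine with x ≡ 0 (mod 5); new modulus lcm = 1360.
    Write x = 185 + 272·t and substitute into x ≡ 0 (mod 5): 272·t ≡ 0 − 185 = -185 (mod 5).
    Reduce coefficients mod 5: 2·t ≡ 0 (mod 5).
    The inverse of 2 mod 5 is 3 (since 2·3 = 6 = 1·5 + 1), so t ≡ 3·0 = 0 ≡ 0 (mod 5).
    Then x = 185 + 272·0 = 185, valid modulo lcm(272, 5) = 1360: x ≡ 185 (mod 1360).
  Combine with x ≡ 3 (mod 11); new modulus lcm = 14960.
    Write x = 185 + 1360·t and substitute into x ≡ 3 (mod 11): 1360·t ≡ 3 − 185 = -182 (mod 11).
    Reduce coefficients mod 11: 7·t ≡ 5 (mod 11).
    The inverse of 7 mod 11 is 8 (since 7·8 = 56 = 5·11 + 1), so t ≡ 8·5 = 40 ≡ 7 (mod 11).
    Then x = 185 + 1360·7 = 9705, valid modulo lcm(1360, 11) = 14960: x ≡ 9705 (mod 14960).
Verify against each original: 9705 mod 16 = 9, 9705 mod 17 = 15, 9705 mod 5 = 0, 9705 mod 11 = 3.

x ≡ 9705 (mod 14960).


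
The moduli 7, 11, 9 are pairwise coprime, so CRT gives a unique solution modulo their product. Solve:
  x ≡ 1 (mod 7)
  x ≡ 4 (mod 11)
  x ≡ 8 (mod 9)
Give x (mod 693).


Moduli 7, 11, 9 are pairwise coprime; by CRT there is a unique solution modulo M = 7 · 11 · 9 = 693.
Solve pairwise, accumulating the modulus:
  Start with x ≡ 1 (mod 7).
  Combine with x ≡ 4 (mod 11): since gcd(7, 11) = 1, we get a unique residue mod 77.
    Write x = 1 + 7·t and substitute into x ≡ 4 (mod 11): 7·t ≡ 4 − 1 = 3 (mod 11).
    The inverse of 7 mod 11 is 8 (since 7·8 = 56 = 5·11 + 1), so t ≡ 8·3 = 24 ≡ 2 (mod 11).
    Then x = 1 + 7·2 = 15, valid modulo lcm(7, 11) = 77: x ≡ 15 (mod 77).
  Combine with x ≡ 8 (mod 9): since gcd(77, 9) = 1, we get a unique residue mod 693.
    Write x = 15 + 77·t and substitute into x ≡ 8 (mod 9): 77·t ≡ 8 − 15 = -7 (mod 9).
    Reduce coefficients mod 9: 5·t ≡ 2 (mod 9).
    The inverse of 5 mod 9 is 2 (since 5·2 = 10 = 1·9 + 1), so t ≡ 2·2 = 4 ≡ 4 (mod 9).
    Then x = 15 + 77·4 = 323, valid modulo lcm(77, 9) = 693: x ≡ 323 (mod 693).
Verify: 323 mod 7 = 1 ✓, 323 mod 11 = 4 ✓, 323 mod 9 = 8 ✓.

x ≡ 323 (mod 693).


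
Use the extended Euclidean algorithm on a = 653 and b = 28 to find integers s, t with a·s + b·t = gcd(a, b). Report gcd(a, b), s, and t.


Euclidean algorithm on (653, 28) — divide until remainder is 0:
  653 = 23 · 28 + 9
  28 = 3 · 9 + 1
  9 = 9 · 1 + 0
gcd(653, 28) = 1.
Track Bezout coefficients alongside the remainders: start with r₀ = 653 = a·1 + b·0 (s = 1, t = 0) and r₁ = 28 = a·0 + b·1 (s = 0, t = 1); each new remainder r_{k+1} = r_{k-1} − q_k·r_k inherits s_{k+1} = s_{k-1} − q_k·s_k, t_{k+1} = t_{k-1} − q_k·t_k, so r_k = a·s_k + b·t_k at every step:
  q = 23: r = 9, s = 1 − 23·0 = 1, t = 0 − 23·1 = -23  (check: 653·1 + 28·(-23) = 9)
  q = 3: r = 1, s = 0 − 3·1 = -3, t = 1 − 3·(-23) = 70  (check: 653·(-3) + 28·70 = 1)
The row with r = 1 (the gcd) gives the Bezout coefficients s = -3, t = 70.
Result: 653 · (-3) + 28 · (70) = 1.

gcd(653, 28) = 1; s = -3, t = 70 (check: 653·(-3) + 28·70 = 1).


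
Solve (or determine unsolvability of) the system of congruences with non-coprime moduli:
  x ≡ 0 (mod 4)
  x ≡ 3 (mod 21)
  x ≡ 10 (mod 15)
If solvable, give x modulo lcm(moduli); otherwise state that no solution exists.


Moduli 4, 21, 15 are not pairwise coprime, so CRT works modulo lcm(m_i) when all pairwise compatibility conditions hold.
Pairwise compatibility: gcd(m_i, m_j) must divide a_i - a_j for every pair.
Merge one congruence at a time:
  Start: x ≡ 0 (mod 4).
  Combine with x ≡ 3 (mod 21): gcd(4, 21) = 1; 3 - 0 = 3, which IS divisible by 1, so compatible.
    Write x = 0 + 4·t and substitute into x ≡ 3 (mod 21): 4·t ≡ 3 − 0 = 3 (mod 21).
    The inverse of 4 mod 21 is 16 (since 4·16 = 64 = 3·21 + 1), so t ≡ 16·3 = 48 ≡ 6 (mod 21).
    Then x = 0 + 4·6 = 24, valid modulo lcm(4, 21) = 84: x ≡ 24 (mod 84).
  Combine with x ≡ 10 (mod 15): gcd(84, 15) = 3, and 10 - 24 = -14 is NOT divisible by 3.
    ⇒ system is inconsistent (no integer solution).

No solution (the system is inconsistent).


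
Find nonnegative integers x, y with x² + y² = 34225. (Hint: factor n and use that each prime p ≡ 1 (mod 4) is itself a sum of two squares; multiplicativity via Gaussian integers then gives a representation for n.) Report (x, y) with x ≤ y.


Step 1: Factor n = 34225 = 5^2 · 37^2.
Step 2: Check the mod-4 condition on each prime factor: 5 ≡ 1 (mod 4), exponent 2; 37 ≡ 1 (mod 4), exponent 2.
All primes ≡ 3 (mod 4) appear to even exponent (or don't appear), so by the two-squares theorem n IS expressible as a sum of two squares.
Step 3: Build a representation. Group n = k² · m with k = 5 and m = 37 · 37 = 1369 (a product of primes ≡ 1 (mod 4)); a representation of m scales to one of n via (k·x)² + (k·y)² = k²(x² + y²). Each prime p ≡ 1 (mod 4) is itself a sum of two squares; find a² by testing p − a² for a perfect square:
  37: 37 − 1² = 36 = 6² ⇒ 37 = 1² + 6².
  Combine using the Brahmagupta–Fibonacci identity (a² + b²)(c² + d²) = (ac − bd)² + (ad + bc)² = (ac + bd)² + (ad − bc)²:
  37 · 37 = 1369: from (1² + 6²)(1² + 6²), take (1·1 − 6·6, 1·6 + 6·1) = (1 − 36, 6 + 6) = (-35, 12); dropping signs (only squares matter) gives (35, 12); check 35² + 12² = 1225 + 144 = 1369 ✓.
  Scale by k = 5: (5·35, 5·12) = (175, 60).
Step 4: Order so x ≤ y and verify: 60² + 175² = 3600 + 30625 = 34225 = n. ✓

n = 34225 = 60² + 175² (one valid representation with x ≤ y).


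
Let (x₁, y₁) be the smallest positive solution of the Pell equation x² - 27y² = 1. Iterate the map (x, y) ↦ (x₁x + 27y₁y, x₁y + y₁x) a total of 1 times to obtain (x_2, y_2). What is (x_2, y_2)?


Step 1: Find the fundamental solution (x₁, y₁) of x² - 27y² = 1.
  Expand √27 as a continued fraction. a₀ = ⌊√27⌋ = 5; iterate m_{k+1} = d_k·a_k − m_k, d_{k+1} = (27 − m_{k+1}²)/d_k, a_{k+1} = ⌊(a₀ + m_{k+1})/d_{k+1}⌋ (starting m₀ = 0, d₀ = 1), with convergents p_k = a_k·p_{k-1} + p_{k-2}, q_k = a_k·q_{k-1} + q_{k-2} (p₋₁ = 1, q₋₁ = 0):
  k = 0: a₀ = 5; p₀/q₀ = 5/1; p₀² − 27·q₀² = 25 − 27 = -2.
  k = 1: m = 5, d = 2, a = ⌊(5 + 5)/2⌋ = 5; p/q = (5·5 + 1)/(5·1 + 0) = 26/5; p² − 27·q² = 676 − 675 = 1.
  The first convergent with p² − 27·q² = 1 gives the fundamental solution (x₁, y₁) = (26, 5).
Step 2: Apply the recurrence (x_{n+1}, y_{n+1}) = (x₁x_n + 27y₁y_n, x₁y_n + y₁x_n) repeatedly.
  From (x_1, y_1) = (26, 5): x_2 = 26·26 + 27·5·5 = 1351; y_2 = 26·5 + 5·26 = 260.
Step 3: Verify x_2² - 27·y_2² = 1825201 - 1825200 = 1 (should be 1). ✓

(x_1, y_1) = (26, 5); (x_2, y_2) = (1351, 260).


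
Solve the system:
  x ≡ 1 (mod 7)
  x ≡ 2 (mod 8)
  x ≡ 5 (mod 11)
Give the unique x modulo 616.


Moduli 7, 8, 11 are pairwise coprime; by CRT there is a unique solution modulo M = 7 · 8 · 11 = 616.
Solve pairwise, accumulating the modulus:
  Start with x ≡ 1 (mod 7).
  Combine with x ≡ 2 (mod 8): since gcd(7, 8) = 1, we get a unique residue mod 56.
    Write x = 1 + 7·t and substitute into x ≡ 2 (mod 8): 7·t ≡ 2 − 1 = 1 (mod 8).
    The inverse of 7 mod 8 is 7 (since 7·7 = 49 = 6·8 + 1), so t ≡ 7·1 = 7 ≡ 7 (mod 8).
    Then x = 1 + 7·7 = 50, valid modulo lcm(7, 8) = 56: x ≡ 50 (mod 56).
  Combine with x ≡ 5 (mod 11): since gcd(56, 11) = 1, we get a unique residue mod 616.
    Write x = 50 + 56·t and substitute into x ≡ 5 (mod 11): 56·t ≡ 5 − 50 = -45 (mod 11).
    Reduce coefficients mod 11: 1·t ≡ 10 (mod 11).
    So t ≡ 10 (mod 11).
    Then x = 50 + 56·10 = 610, valid modulo lcm(56, 11) = 616: x ≡ 610 (mod 616).
Verify: 610 mod 7 = 1 ✓, 610 mod 8 = 2 ✓, 610 mod 11 = 5 ✓.

x ≡ 610 (mod 616).


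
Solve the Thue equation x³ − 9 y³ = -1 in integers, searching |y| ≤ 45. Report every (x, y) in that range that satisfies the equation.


The equation is x³ - 9y³ = -1. For fixed y, x³ = 9·y³ − 1, so a solution requires the RHS to be a perfect cube.
Strategy: iterate y from -45 to 45, compute RHS = 9·y³ − 1, and check whether it is a (positive or negative) perfect cube.
Check small values of y:
  y = 0: RHS = -1 = (-1)³ ⇒ x = -1 works.
  y = 1: RHS = 8 = (2)³ ⇒ x = 2 works.
  y = -1: RHS = -10 is not a perfect cube.
  y = 2: RHS = 71 is not a perfect cube.
  y = -2: RHS = -73 is not a perfect cube.
  y = 3: RHS = 242 is not a perfect cube.
  y = -3: RHS = -244 is not a perfect cube.
Continuing the search up to |y| = 45 finds no further solutions beyond those listed.
Collected solutions: (-1, 0), (2, 1).

Solutions (with |y| ≤ 45): (-1, 0), (2, 1).


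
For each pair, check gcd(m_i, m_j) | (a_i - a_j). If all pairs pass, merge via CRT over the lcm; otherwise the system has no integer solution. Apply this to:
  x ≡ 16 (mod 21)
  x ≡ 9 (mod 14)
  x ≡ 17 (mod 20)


Moduli 21, 14, 20 are not pairwise coprime, so CRT works modulo lcm(m_i) when all pairwise compatibility conditions hold.
Pairwise compatibility: gcd(m_i, m_j) must divide a_i - a_j for every pair.
Merge one congruence at a time:
  Start: x ≡ 16 (mod 21).
  Combine with x ≡ 9 (mod 14): gcd(21, 14) = 7; 9 - 16 = -7, which IS divisible by 7, so compatible.
    Write x = 16 + 21·t and substitute into x ≡ 9 (mod 14): 21·t ≡ 9 − 16 = -7 (mod 14).
    Divide the congruence (and modulus) by g = 7: 3·t ≡ -1 (mod 2).
    Reduce coefficients mod 2: 1·t ≡ 1 (mod 2).
    So t ≡ 1 (mod 2).
    Then x = 16 + 21·1 = 37, valid modulo lcm(21, 14) = 42: x ≡ 37 (mod 42).
  Combine with x ≡ 17 (mod 20): gcd(42, 20) = 2; 17 - 37 = -20, which IS divisible by 2, so compatible.
    Write x = 37 + 42·t and substitute into x ≡ 17 (mod 20): 42·t ≡ 17 − 37 = -20 (mod 20).
    Divide the congruence (and modulus) by g = 2: 21·t ≡ -10 (mod 10).
    Reduce coefficients mod 10: 1·t ≡ 0 (mod 10).
    So t ≡ 0 (mod 10).
    Then x = 37 + 42·0 = 37, valid modulo lcm(42, 20) = 420: x ≡ 37 (mod 420).
Verify: 37 mod 21 = 16, 37 mod 14 = 9, 37 mod 20 = 17.

x ≡ 37 (mod 420).


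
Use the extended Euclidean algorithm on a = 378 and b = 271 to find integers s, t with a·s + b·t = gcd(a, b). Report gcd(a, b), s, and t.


Euclidean algorithm on (378, 271) — divide until remainder is 0:
  378 = 1 · 271 + 107
  271 = 2 · 107 + 57
  107 = 1 · 57 + 50
  57 = 1 · 50 + 7
  50 = 7 · 7 + 1
  7 = 7 · 1 + 0
gcd(378, 271) = 1.
Track Bezout coefficients alongside the remainders: start with r₀ = 378 = a·1 + b·0 (s = 1, t = 0) and r₁ = 271 = a·0 + b·1 (s = 0, t = 1); each new remainder r_{k+1} = r_{k-1} − q_k·r_k inherits s_{k+1} = s_{k-1} − q_k·s_k, t_{k+1} = t_{k-1} − q_k·t_k, so r_k = a·s_k + b·t_k at every step:
  q = 1: r = 107, s = 1 − 1·0 = 1, t = 0 − 1·1 = -1  (check: 378·1 + 271·(-1) = 107)
  q = 2: r = 57, s = 0 − 2·1 = -2, t = 1 − 2·(-1) = 3  (check: 378·(-2) + 271·3 = 57)
  q = 1: r = 50, s = 1 − 1·(-2) = 3, t = -1 − 1·3 = -4  (check: 378·3 + 271·(-4) = 50)
  q = 1: r = 7, s = -2 − 1·3 = -5, t = 3 − 1·(-4) = 7  (check: 378·(-5) + 271·7 = 7)
  q = 7: r = 1, s = 3 − 7·(-5) = 38, t = -4 − 7·7 = -53  (check: 378·38 + 271·(-53) = 1)
The row with r = 1 (the gcd) gives the Bezout coefficients s = 38, t = -53.
Result: 378 · (38) + 271 · (-53) = 1.

gcd(378, 271) = 1; s = 38, t = -53 (check: 378·38 + 271·(-53) = 1).


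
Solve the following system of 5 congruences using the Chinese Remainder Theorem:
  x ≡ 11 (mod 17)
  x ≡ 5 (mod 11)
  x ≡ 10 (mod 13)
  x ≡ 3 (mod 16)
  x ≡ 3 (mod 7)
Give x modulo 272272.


Product of moduli M = 17 · 11 · 13 · 16 · 7 = 272272.
Merge one congruence at a time:
  Start: x ≡ 11 (mod 17).
  Combine with x ≡ 5 (mod 11); new modulus lcm = 187.
    Write x = 11 + 17·t and substitute into x ≡ 5 (mod 11): 17·t ≡ 5 − 11 = -6 (mod 11).
    Reduce coefficients mod 11: 6·t ≡ 5 (mod 11).
    The inverse of 6 mod 11 is 2 (since 6·2 = 12 = 1·11 + 1), so t ≡ 2·5 = 10 ≡ 10 (mod 11).
    Then x = 11 + 17·10 = 181, valid modulo lcm(17, 11) = 187: x ≡ 181 (mod 187).
  Combine with x ≡ 10 (mod 13); new modulus lcm = 2431.
    Write x = 181 + 187·t and substitute into x ≡ 10 (mod 13): 187·t ≡ 10 − 181 = -171 (mod 13).
    Reduce coefficients mod 13: 5·t ≡ 11 (mod 13).
    The inverse of 5 mod 13 is 8 (since 5·8 = 40 = 3·13 + 1), so t ≡ 8·11 = 88 ≡ 10 (mod 13).
    Then x = 181 + 187·10 = 2051, valid modulo lcm(187, 13) = 2431: x ≡ 2051 (mod 2431).
  Combine with x ≡ 3 (mod 16); new modulus lcm = 38896.
    Write x = 2051 + 2431·t and substitute into x ≡ 3 (mod 16): 2431·t ≡ 3 − 2051 = -2048 (mod 16).
    Reduce coefficients mod 16: 15·t ≡ 0 (mod 16).
    The inverse of 15 mod 16 is 15 (since 15·15 = 225 = 14·16 + 1), so t ≡ 15·0 = 0 ≡ 0 (mod 16).
    Then x = 2051 + 2431·0 = 2051, valid modulo lcm(2431, 16) = 38896: x ≡ 2051 (mod 38896).
  Combine with x ≡ 3 (mod 7); new modulus lcm = 272272.
    Write x = 2051 + 38896·t and substitute into x ≡ 3 (mod 7): 38896·t ≡ 3 − 2051 = -2048 (mod 7).
    Reduce coefficients mod 7: 4·t ≡ 3 (mod 7).
    The inverse of 4 mod 7 is 2 (since 4·2 = 8 = 1·7 + 1), so t ≡ 2·3 = 6 ≡ 6 (mod 7).
    Then x = 2051 + 38896·6 = 235427, valid modulo lcm(38896, 7) = 272272: x ≡ 235427 (mod 272272).
Verify against each original: 235427 mod 17 = 11, 235427 mod 11 = 5, 235427 mod 13 = 10, 235427 mod 16 = 3, 235427 mod 7 = 3.

x ≡ 235427 (mod 272272).


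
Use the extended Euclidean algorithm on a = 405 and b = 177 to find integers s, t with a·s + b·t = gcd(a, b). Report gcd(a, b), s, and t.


Euclidean algorithm on (405, 177) — divide until remainder is 0:
  405 = 2 · 177 + 51
  177 = 3 · 51 + 24
  51 = 2 · 24 + 3
  24 = 8 · 3 + 0
gcd(405, 177) = 3.
Track Bezout coefficients alongside the remainders: start with r₀ = 405 = a·1 + b·0 (s = 1, t = 0) and r₁ = 177 = a·0 + b·1 (s = 0, t = 1); each new remainder r_{k+1} = r_{k-1} − q_k·r_k inherits s_{k+1} = s_{k-1} − q_k·s_k, t_{k+1} = t_{k-1} − q_k·t_k, so r_k = a·s_k + b·t_k at every step:
  q = 2: r = 51, s = 1 − 2·0 = 1, t = 0 − 2·1 = -2  (check: 405·1 + 177·(-2) = 51)
  q = 3: r = 24, s = 0 − 3·1 = -3, t = 1 − 3·(-2) = 7  (check: 405·(-3) + 177·7 = 24)
  q = 2: r = 3, s = 1 − 2·(-3) = 7, t = -2 − 2·7 = -16  (check: 405·7 + 177·(-16) = 3)
The row with r = 3 (the gcd) gives the Bezout coefficients s = 7, t = -16.
Result: 405 · (7) + 177 · (-16) = 3.

gcd(405, 177) = 3; s = 7, t = -16 (check: 405·7 + 177·(-16) = 3).


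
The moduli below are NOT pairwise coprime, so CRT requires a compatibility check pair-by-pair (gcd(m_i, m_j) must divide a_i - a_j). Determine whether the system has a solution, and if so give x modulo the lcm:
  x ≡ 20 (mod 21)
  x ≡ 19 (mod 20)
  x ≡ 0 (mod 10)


Moduli 21, 20, 10 are not pairwise coprime, so CRT works modulo lcm(m_i) when all pairwise compatibility conditions hold.
Pairwise compatibility: gcd(m_i, m_j) must divide a_i - a_j for every pair.
Merge one congruence at a time:
  Start: x ≡ 20 (mod 21).
  Combine with x ≡ 19 (mod 20): gcd(21, 20) = 1; 19 - 20 = -1, which IS divisible by 1, so compatible.
    Write x = 20 + 21·t and substitute into x ≡ 19 (mod 20): 21·t ≡ 19 − 20 = -1 (mod 20).
    Reduce coefficients mod 20: 1·t ≡ 19 (mod 20).
    So t ≡ 19 (mod 20).
    Then x = 20 + 21·19 = 419, valid modulo lcm(21, 20) = 420: x ≡ 419 (mod 420).
  Combine with x ≡ 0 (mod 10): gcd(420, 10) = 10, and 0 - 419 = -419 is NOT divisible by 10.
    ⇒ system is inconsistent (no integer solution).

No solution (the system is inconsistent).


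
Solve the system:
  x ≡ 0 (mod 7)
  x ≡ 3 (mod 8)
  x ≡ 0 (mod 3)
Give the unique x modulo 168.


Moduli 7, 8, 3 are pairwise coprime; by CRT there is a unique solution modulo M = 7 · 8 · 3 = 168.
Solve pairwise, accumulating the modulus:
  Start with x ≡ 0 (mod 7).
  Combine with x ≡ 3 (mod 8): since gcd(7, 8) = 1, we get a unique residue mod 56.
    Write x = 0 + 7·t and substitute into x ≡ 3 (mod 8): 7·t ≡ 3 − 0 = 3 (mod 8).
    The inverse of 7 mod 8 is 7 (since 7·7 = 49 = 6·8 + 1), so t ≡ 7·3 = 21 ≡ 5 (mod 8).
    Then x = 0 + 7·5 = 35, valid modulo lcm(7, 8) = 56: x ≡ 35 (mod 56).
  Combine with x ≡ 0 (mod 3): since gcd(56, 3) = 1, we get a unique residue mod 168.
    Write x = 35 + 56·t and substitute into x ≡ 0 (mod 3): 56·t ≡ 0 − 35 = -35 (mod 3).
    Reduce coefficients mod 3: 2·t ≡ 1 (mod 3).
    The inverse of 2 mod 3 is 2 (since 2·2 = 4 = 1·3 + 1), so t ≡ 2·1 = 2 ≡ 2 (mod 3).
    Then x = 35 + 56·2 = 147, valid modulo lcm(56, 3) = 168: x ≡ 147 (mod 168).
Verify: 147 mod 7 = 0 ✓, 147 mod 8 = 3 ✓, 147 mod 3 = 0 ✓.

x ≡ 147 (mod 168).


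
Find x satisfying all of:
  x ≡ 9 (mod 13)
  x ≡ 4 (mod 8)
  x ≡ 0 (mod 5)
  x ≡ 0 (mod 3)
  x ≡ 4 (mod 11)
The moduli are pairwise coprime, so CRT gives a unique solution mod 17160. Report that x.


Product of moduli M = 13 · 8 · 5 · 3 · 11 = 17160.
Merge one congruence at a time:
  Start: x ≡ 9 (mod 13).
  Combine with x ≡ 4 (mod 8); new modulus lcm = 104.
    Write x = 9 + 13·t and substitute into x ≡ 4 (mod 8): 13·t ≡ 4 − 9 = -5 (mod 8).
    Reduce coefficients mod 8: 5·t ≡ 3 (mod 8).
    The inverse of 5 mod 8 is 5 (since 5·5 = 25 = 3·8 + 1), so t ≡ 5·3 = 15 ≡ 7 (mod 8).
    Then x = 9 + 13·7 = 100, valid modulo lcm(13, 8) = 104: x ≡ 100 (mod 104).
  Combine with x ≡ 0 (mod 5); new modulus lcm = 520.
    Write x = 100 + 104·t and substitute into x ≡ 0 (mod 5): 104·t ≡ 0 − 100 = -100 (mod 5).
    Reduce coefficients mod 5: 4·t ≡ 0 (mod 5).
    The inverse of 4 mod 5 is 4 (since 4·4 = 16 = 3·5 + 1), so t ≡ 4·0 = 0 ≡ 0 (mod 5).
    Then x = 100 + 104·0 = 100, valid modulo lcm(104, 5) = 520: x ≡ 100 (mod 520).
  Combine with x ≡ 0 (mod 3); new modulus lcm = 1560.
    Write x = 100 + 520·t and substitute into x ≡ 0 (mod 3): 520·t ≡ 0 − 100 = -100 (mod 3).
    Reduce coefficients mod 3: 1·t ≡ 2 (mod 3).
    So t ≡ 2 (mod 3).
    Then x = 100 + 520·2 = 1140, valid modulo lcm(520, 3) = 1560: x ≡ 1140 (mod 1560).
  Combine with x ≡ 4 (mod 11); new modulus lcm = 17160.
    Write x = 1140 + 1560·t and substitute into x ≡ 4 (mod 11): 1560·t ≡ 4 − 1140 = -1136 (mod 11).
    Reduce coefficients mod 11: 9·t ≡ 8 (mod 11).
    The inverse of 9 mod 11 is 5 (since 9·5 = 45 = 4·11 + 1), so t ≡ 5·8 = 40 ≡ 7 (mod 11).
    Then x = 1140 + 1560·7 = 12060, valid modulo lcm(1560, 11) = 17160: x ≡ 12060 (mod 17160).
Verify against each original: 12060 mod 13 = 9, 12060 mod 8 = 4, 12060 mod 5 = 0, 12060 mod 3 = 0, 12060 mod 11 = 4.

x ≡ 12060 (mod 17160).


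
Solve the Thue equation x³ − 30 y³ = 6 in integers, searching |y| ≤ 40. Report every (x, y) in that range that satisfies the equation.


The equation is x³ - 30y³ = 6. For fixed y, x³ = 30·y³ + 6, so a solution requires the RHS to be a perfect cube.
Strategy: iterate y from -40 to 40, compute RHS = 30·y³ + 6, and check whether it is a (positive or negative) perfect cube.
Check small values of y:
  y = 0: RHS = 6 is not a perfect cube.
  y = 1: RHS = 36 is not a perfect cube.
  y = -1: RHS = -24 is not a perfect cube.
  y = 2: RHS = 246 is not a perfect cube.
  y = -2: RHS = -234 is not a perfect cube.
  y = 3: RHS = 816 is not a perfect cube.
  y = -3: RHS = -804 is not a perfect cube.
Continuing the search up to |y| = 40 finds no solutions either.
No (x, y) in the scanned range satisfies the equation.

No integer solutions with |y| ≤ 40.


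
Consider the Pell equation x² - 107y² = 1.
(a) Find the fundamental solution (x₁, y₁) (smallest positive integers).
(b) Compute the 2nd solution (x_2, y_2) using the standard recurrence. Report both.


Step 1: Find the fundamental solution (x₁, y₁) of x² - 107y² = 1.
  Expand √107 as a continued fraction. a₀ = ⌊√107⌋ = 10; iterate m_{k+1} = d_k·a_k − m_k, d_{k+1} = (107 − m_{k+1}²)/d_k, a_{k+1} = ⌊(a₀ + m_{k+1})/d_{k+1}⌋ (starting m₀ = 0, d₀ = 1), with convergents p_k = a_k·p_{k-1} + p_{k-2}, q_k = a_k·q_{k-1} + q_{k-2} (p₋₁ = 1, q₋₁ = 0):
  k = 0: a₀ = 10; p₀/q₀ = 10/1; p₀² − 107·q₀² = 100 − 107 = -7.
  k = 1: m = 10, d = 7, a = ⌊(10 + 10)/7⌋ = 2; p/q = (2·10 + 1)/(2·1 + 0) = 21/2; p² − 107·q² = 441 − 428 = 13.
  k = 2: m = 4, d = 13, a = ⌊(10 + 4)/13⌋ = 1; p/q = (1·21 + 10)/(1·2 + 1) = 31/3; p² − 107·q² = 961 − 963 = -2.
  k = 3: m = 9, d = 2, a = ⌊(10 + 9)/2⌋ = 9; p/q = (9·31 + 21)/(9·3 + 2) = 300/29; p² − 107·q² = 90000 − 89987 = 13.
  k = 4: m = 9, d = 13, a = ⌊(10 + 9)/13⌋ = 1; p/q = (1·300 + 31)/(1·29 + 3) = 331/32; p² − 107·q² = 109561 − 109568 = -7.
  k = 5: m = 4, d = 7, a = ⌊(10 + 4)/7⌋ = 2; p/q = (2·331 + 300)/(2·32 + 29) = 962/93; p² − 107·q² = 925444 − 925443 = 1.
  The first convergent with p² − 107·q² = 1 gives the fundamental solution (x₁, y₁) = (962, 93).
Step 2: Apply the recurrence (x_{n+1}, y_{n+1}) = (x₁x_n + 107y₁y_n, x₁y_n + y₁x_n) repeatedly.
  From (x_1, y_1) = (962, 93): x_2 = 962·962 + 107·93·93 = 1850887; y_2 = 962·93 + 93·962 = 178932.
Step 3: Verify x_2² - 107·y_2² = 3425782686769 - 3425782686768 = 1 (should be 1). ✓

(x_1, y_1) = (962, 93); (x_2, y_2) = (1850887, 178932).


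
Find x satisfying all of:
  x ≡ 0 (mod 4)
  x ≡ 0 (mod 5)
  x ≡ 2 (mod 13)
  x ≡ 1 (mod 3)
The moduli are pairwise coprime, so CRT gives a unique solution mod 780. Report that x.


Product of moduli M = 4 · 5 · 13 · 3 = 780.
Merge one congruence at a time:
  Start: x ≡ 0 (mod 4).
  Combine with x ≡ 0 (mod 5); new modulus lcm = 20.
    Write x = 0 + 4·t and substitute into x ≡ 0 (mod 5): 4·t ≡ 0 − 0 = 0 (mod 5).
    The inverse of 4 mod 5 is 4 (since 4·4 = 16 = 3·5 + 1), so t ≡ 4·0 = 0 ≡ 0 (mod 5).
    Then x = 0 + 4·0 = 0, valid modulo lcm(4, 5) = 20: x ≡ 0 (mod 20).
  Combine with x ≡ 2 (mod 13); new modulus lcm = 260.
    Write x = 0 + 20·t and substitute into x ≡ 2 (mod 13): 20·t ≡ 2 − 0 = 2 (mod 13).
    Reduce coefficients mod 13: 7·t ≡ 2 (mod 13).
    The inverse of 7 mod 13 is 2 (since 7·2 = 14 = 1·13 + 1), so t ≡ 2·2 = 4 ≡ 4 (mod 13).
    Then x = 0 + 20·4 = 80, valid modulo lcm(20, 13) = 260: x ≡ 80 (mod 260).
  Combine with x ≡ 1 (mod 3); new modulus lcm = 780.
    Write x = 80 + 260·t and substitute into x ≡ 1 (mod 3): 260·t ≡ 1 − 80 = -79 (mod 3).
    Reduce coefficients mod 3: 2·t ≡ 2 (mod 3).
    The inverse of 2 mod 3 is 2 (since 2·2 = 4 = 1·3 + 1), so t ≡ 2·2 = 4 ≡ 1 (mod 3).
    Then x = 80 + 260·1 = 340, valid modulo lcm(260, 3) = 780: x ≡ 340 (mod 780).
Verify against each original: 340 mod 4 = 0, 340 mod 5 = 0, 340 mod 13 = 2, 340 mod 3 = 1.

x ≡ 340 (mod 780).


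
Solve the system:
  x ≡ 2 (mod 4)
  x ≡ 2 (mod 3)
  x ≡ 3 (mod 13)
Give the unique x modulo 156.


Moduli 4, 3, 13 are pairwise coprime; by CRT there is a unique solution modulo M = 4 · 3 · 13 = 156.
Solve pairwise, accumulating the modulus:
  Start with x ≡ 2 (mod 4).
  Combine with x ≡ 2 (mod 3): since gcd(4, 3) = 1, we get a unique residue mod 12.
    Write x = 2 + 4·t and substitute into x ≡ 2 (mod 3): 4·t ≡ 2 − 2 = 0 (mod 3).
    Reduce coefficients mod 3: 1·t ≡ 0 (mod 3).
    So t ≡ 0 (mod 3).
    Then x = 2 + 4·0 = 2, valid modulo lcm(4, 3) = 12: x ≡ 2 (mod 12).
  Combine with x ≡ 3 (mod 13): since gcd(12, 13) = 1, we get a unique residue mod 156.
    Write x = 2 + 12·t and substitute into x ≡ 3 (mod 13): 12·t ≡ 3 − 2 = 1 (mod 13).
    The inverse of 12 mod 13 is 12 (since 12·12 = 144 = 11·13 + 1), so t ≡ 12·1 = 12 ≡ 12 (mod 13).
    Then x = 2 + 12·12 = 146, valid modulo lcm(12, 13) = 156: x ≡ 146 (mod 156).
Verify: 146 mod 4 = 2 ✓, 146 mod 3 = 2 ✓, 146 mod 13 = 3 ✓.

x ≡ 146 (mod 156).


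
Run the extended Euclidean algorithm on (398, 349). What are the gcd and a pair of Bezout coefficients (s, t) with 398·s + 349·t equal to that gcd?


Euclidean algorithm on (398, 349) — divide until remainder is 0:
  398 = 1 · 349 + 49
  349 = 7 · 49 + 6
  49 = 8 · 6 + 1
  6 = 6 · 1 + 0
gcd(398, 349) = 1.
Track Bezout coefficients alongside the remainders: start with r₀ = 398 = a·1 + b·0 (s = 1, t = 0) and r₁ = 349 = a·0 + b·1 (s = 0, t = 1); each new remainder r_{k+1} = r_{k-1} − q_k·r_k inherits s_{k+1} = s_{k-1} − q_k·s_k, t_{k+1} = t_{k-1} − q_k·t_k, so r_k = a·s_k + b·t_k at every step:
  q = 1: r = 49, s = 1 − 1·0 = 1, t = 0 − 1·1 = -1  (check: 398·1 + 349·(-1) = 49)
  q = 7: r = 6, s = 0 − 7·1 = -7, t = 1 − 7·(-1) = 8  (check: 398·(-7) + 349·8 = 6)
  q = 8: r = 1, s = 1 − 8·(-7) = 57, t = -1 − 8·8 = -65  (check: 398·57 + 349·(-65) = 1)
The row with r = 1 (the gcd) gives the Bezout coefficients s = 57, t = -65.
Result: 398 · (57) + 349 · (-65) = 1.

gcd(398, 349) = 1; s = 57, t = -65 (check: 398·57 + 349·(-65) = 1).


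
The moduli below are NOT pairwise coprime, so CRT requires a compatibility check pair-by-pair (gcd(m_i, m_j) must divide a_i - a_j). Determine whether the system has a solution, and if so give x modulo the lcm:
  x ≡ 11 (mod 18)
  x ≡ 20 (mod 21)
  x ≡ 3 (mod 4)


Moduli 18, 21, 4 are not pairwise coprime, so CRT works modulo lcm(m_i) when all pairwise compatibility conditions hold.
Pairwise compatibility: gcd(m_i, m_j) must divide a_i - a_j for every pair.
Merge one congruence at a time:
  Start: x ≡ 11 (mod 18).
  Combine with x ≡ 20 (mod 21): gcd(18, 21) = 3; 20 - 11 = 9, which IS divisible by 3, so compatible.
    Write x = 11 + 18·t and substitute into x ≡ 20 (mod 21): 18·t ≡ 20 − 11 = 9 (mod 21).
    Divide the congruence (and modulus) by g = 3: 6·t ≡ 3 (mod 7).
    The inverse of 6 mod 7 is 6 (since 6·6 = 36 = 5·7 + 1), so t ≡ 6·3 = 18 ≡ 4 (mod 7).
    Then x = 11 + 18·4 = 83, valid modulo lcm(18, 21) = 126: x ≡ 83 (mod 126).
  Combine with x ≡ 3 (mod 4): gcd(126, 4) = 2; 3 - 83 = -80, which IS divisible by 2, so compatible.
    Write x = 83 + 126·t and substitute into x ≡ 3 (mod 4): 126·t ≡ 3 − 83 = -80 (mod 4).
    Divide the congruence (and modulus) by g = 2: 63·t ≡ -40 (mod 2).
    Reduce coefficients mod 2: 1·t ≡ 0 (mod 2).
    So t ≡ 0 (mod 2).
    Then x = 83 + 126·0 = 83, valid modulo lcm(126, 4) = 252: x ≡ 83 (mod 252).
Verify: 83 mod 18 = 11, 83 mod 21 = 20, 83 mod 4 = 3.

x ≡ 83 (mod 252).
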